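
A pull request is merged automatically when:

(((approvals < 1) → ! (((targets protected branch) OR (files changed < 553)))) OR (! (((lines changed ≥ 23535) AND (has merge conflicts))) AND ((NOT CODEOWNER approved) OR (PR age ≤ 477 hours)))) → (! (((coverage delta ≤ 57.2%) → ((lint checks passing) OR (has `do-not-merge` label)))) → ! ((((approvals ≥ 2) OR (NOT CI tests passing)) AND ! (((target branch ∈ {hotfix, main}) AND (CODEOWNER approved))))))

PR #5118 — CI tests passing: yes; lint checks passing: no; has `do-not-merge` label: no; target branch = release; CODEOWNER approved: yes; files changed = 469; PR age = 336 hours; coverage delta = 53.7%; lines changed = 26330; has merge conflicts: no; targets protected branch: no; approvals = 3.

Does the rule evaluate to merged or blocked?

Atomic conditions:
  approvals < 1: 3 < 1 is false
  targets protected branch: no → false
  files changed < 553: 469 < 553 is true
  lines changed ≥ 23535: 26330 ≥ 23535 is true
  has merge conflicts: no → false
  NOT CODEOWNER approved: yes → false
  PR age ≤ 477 hours: 336 ≤ 477 is true
  coverage delta ≤ 57.2%: 53.7 ≤ 57.2 is true
  lint checks passing: no → false
  has `do-not-merge` label: no → false
  approvals ≥ 2: 3 ≥ 2 is true
  NOT CI tests passing: yes → false
  target branch ∈ {hotfix, main}: release is not in the set → false
  CODEOWNER approved: yes → true
Combine:
[1.1.2.1] false OR true = true
[1.1.2] NOT true = false
[1.1] false → false (antecedent false ⇒ implication holds) = true
[1.2.1.1] true AND false = false
[1.2.1] NOT false = true
[1.2.2] false OR true = true
[1.2] true AND true = true
[1] true OR true = true
[2.1.1.2] false OR false = false
[2.1.1] true → false = false
[2.1] NOT false = true
[2.2.1.1] true OR false = true
[2.2.1.2.1] false AND true = false
[2.2.1.2] NOT false = true
[2.2.1] true AND true = true
[2.2] NOT true = false
[2] true → false = false
[root] true → false = false
Overall: false → blocked

Blocked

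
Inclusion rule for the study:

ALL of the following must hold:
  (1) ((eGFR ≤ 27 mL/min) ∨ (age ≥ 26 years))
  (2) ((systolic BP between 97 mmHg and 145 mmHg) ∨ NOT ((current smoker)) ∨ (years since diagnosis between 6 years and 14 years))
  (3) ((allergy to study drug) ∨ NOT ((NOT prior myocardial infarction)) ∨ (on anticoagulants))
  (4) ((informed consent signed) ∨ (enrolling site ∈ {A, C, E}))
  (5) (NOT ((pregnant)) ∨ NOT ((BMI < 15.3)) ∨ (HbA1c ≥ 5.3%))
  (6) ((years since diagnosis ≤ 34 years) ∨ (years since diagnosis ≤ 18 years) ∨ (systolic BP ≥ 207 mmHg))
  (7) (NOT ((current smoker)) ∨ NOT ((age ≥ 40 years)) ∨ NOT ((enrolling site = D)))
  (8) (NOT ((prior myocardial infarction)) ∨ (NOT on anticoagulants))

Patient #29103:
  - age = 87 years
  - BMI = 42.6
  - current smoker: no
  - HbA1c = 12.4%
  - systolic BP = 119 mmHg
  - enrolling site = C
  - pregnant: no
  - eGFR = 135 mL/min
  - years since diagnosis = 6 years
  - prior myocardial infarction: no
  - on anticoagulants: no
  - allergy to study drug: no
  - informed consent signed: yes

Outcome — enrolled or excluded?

Atomic conditions:
  eGFR ≤ 27 mL/min: 135 ≤ 27 is false
  age ≥ 26 years: 87 ≥ 26 is true
  systolic BP between 97 mmHg and 145 mmHg: 119 in [97, 145] is true
  current smoker: no → false
  years since diagnosis between 6 years and 14 years: 6 in [6, 14] is true
  allergy to study drug: no → false
  NOT prior myocardial infarction: no → true
  on anticoagulants: no → false
  informed consent signed: yes → true
  enrolling site ∈ {A, C, E}: C is in the set → true
  pregnant: no → false
  BMI < 15.3: 42.6 < 15.3 is false
  HbA1c ≥ 5.3%: 12.4 ≥ 5.3 is true
  years since diagnosis ≤ 34 years: 6 ≤ 34 is true
  years since diagnosis ≤ 18 years: 6 ≤ 18 is true
  systolic BP ≥ 207 mmHg: 119 ≥ 207 is false
  age ≥ 40 years: 87 ≥ 40 is true
  enrolling site = D: C == D is false
  prior myocardial infarction: no → false
  NOT on anticoagulants: no → true
Combine:
[1] false OR true = true
[2.2] NOT false = true
[2] true OR true OR true = true
[3.2] NOT true = false
[3] false OR false OR false = false
[4] true OR true = true
[5.1] NOT false = true
[5.2] NOT false = true
[5] true OR true OR true = true
[6] true OR true OR false = true
[7.1] NOT false = true
[7.2] NOT true = false
[7.3] NOT false = true
[7] true OR false OR true = true
[8.1] NOT false = true
[8] true OR true = true
[root] true AND true AND false AND true AND true AND true AND true AND true = false
Overall: false → excluded

Excluded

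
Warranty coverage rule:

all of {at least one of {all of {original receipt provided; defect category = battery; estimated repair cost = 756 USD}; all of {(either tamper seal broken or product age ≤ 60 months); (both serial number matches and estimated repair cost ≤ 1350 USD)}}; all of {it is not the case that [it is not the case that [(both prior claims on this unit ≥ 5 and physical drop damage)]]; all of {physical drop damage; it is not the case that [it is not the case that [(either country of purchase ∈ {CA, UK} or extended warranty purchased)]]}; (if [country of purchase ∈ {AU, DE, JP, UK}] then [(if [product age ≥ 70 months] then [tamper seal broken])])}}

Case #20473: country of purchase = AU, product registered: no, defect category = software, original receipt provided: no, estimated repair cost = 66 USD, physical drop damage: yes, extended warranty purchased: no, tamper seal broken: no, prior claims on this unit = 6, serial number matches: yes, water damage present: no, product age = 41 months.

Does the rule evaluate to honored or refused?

Refused

Atomic conditions:
  original receipt provided: no → false
  defect category = battery: software == battery is false
  estimated repair cost = 756 USD: 66 == 756 is false
  tamper seal broken: no → false
  product age ≤ 60 months: 41 ≤ 60 is true
  serial number matches: yes → true
  estimated repair cost ≤ 1350 USD: 66 ≤ 1350 is true
  prior claims on this unit ≥ 5: 6 ≥ 5 is true
  physical drop damage: yes → true
  country of purchase ∈ {CA, UK}: AU is not in the set → false
  extended warranty purchased: no → false
  country of purchase ∈ {AU, DE, JP, UK}: AU is in the set → true
  product age ≥ 70 months: 41 ≥ 70 is false
Combine:
[1.1] false AND false AND false = false
[1.2.1] false OR true = true
[1.2.2] true AND true = true
[1.2] true AND true = true
[1] false OR true = true
[2.1.1.1] true AND true = true
[2.1.1] NOT true = false
[2.1] NOT false = true
[2.2.2.1.1] false OR false = false
[2.2.2.1] NOT false = true
[2.2.2] NOT true = false
[2.2] true AND false = false
[2.3.2] false → false (antecedent false ⇒ implication holds) = true
[2.3] true → true = true
[2] true AND false AND true = false
[root] true AND false = false
Overall: false → refused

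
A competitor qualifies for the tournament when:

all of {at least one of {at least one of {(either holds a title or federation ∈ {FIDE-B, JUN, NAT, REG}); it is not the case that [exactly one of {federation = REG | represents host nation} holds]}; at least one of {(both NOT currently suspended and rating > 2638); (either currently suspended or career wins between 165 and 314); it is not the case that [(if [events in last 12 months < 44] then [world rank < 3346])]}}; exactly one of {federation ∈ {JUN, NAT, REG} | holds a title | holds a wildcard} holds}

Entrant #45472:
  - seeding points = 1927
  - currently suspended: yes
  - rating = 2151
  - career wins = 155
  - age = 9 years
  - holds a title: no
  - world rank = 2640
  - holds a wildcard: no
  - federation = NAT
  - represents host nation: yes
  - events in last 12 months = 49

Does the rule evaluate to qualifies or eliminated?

Qualifies

Atomic conditions:
  holds a title: no → false
  federation ∈ {FIDE-B, JUN, NAT, REG}: NAT is in the set → true
  federation = REG: NAT == REG is false
  represents host nation: yes → true
  NOT currently suspended: yes → false
  rating > 2638: 2151 > 2638 is false
  currently suspended: yes → true
  career wins between 165 and 314: 155 in [165, 314] is false
  events in last 12 months < 44: 49 < 44 is false
  world rank < 3346: 2640 < 3346 is true
  federation ∈ {JUN, NAT, REG}: NAT is in the set → true
  holds a wildcard: no → false
Combine:
[1.1.1] false OR true = true
[1.1.2.1] exactly-one(false, true) = true
[1.1.2] NOT true = false
[1.1] true OR false = true
[1.2.1] false AND false = false
[1.2.2] true OR false = true
[1.2.3.1] false → true (antecedent false ⇒ implication holds) = true
[1.2.3] NOT true = false
[1.2] false OR true OR false = true
[1] true OR true = true
[2] exactly-one(true, false, false) = true
[root] true AND true = true
Overall: true → qualifies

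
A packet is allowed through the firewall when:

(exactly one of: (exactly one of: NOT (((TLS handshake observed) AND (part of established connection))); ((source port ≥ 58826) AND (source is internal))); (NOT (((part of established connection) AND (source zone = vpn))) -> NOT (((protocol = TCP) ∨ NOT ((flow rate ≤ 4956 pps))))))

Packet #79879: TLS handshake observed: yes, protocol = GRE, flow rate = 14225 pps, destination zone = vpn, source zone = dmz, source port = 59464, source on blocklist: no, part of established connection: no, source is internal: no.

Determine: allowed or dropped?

Allowed

Atomic conditions:
  TLS handshake observed: yes → true
  part of established connection: no → false
  source port ≥ 58826: 59464 ≥ 58826 is true
  source is internal: no → false
  source zone = vpn: dmz == vpn is false
  protocol = TCP: GRE == TCP is false
  flow rate ≤ 4956 pps: 14225 ≤ 4956 is false
Combine:
[1.1.1] true AND false = false
[1.1] NOT false = true
[1.2] true AND false = false
[1] exactly-one(true, false) = true
[2.1.1] false AND false = false
[2.1] NOT false = true
[2.2.1.2] NOT false = true
[2.2.1] false OR true = true
[2.2] NOT true = false
[2] true → false = false
[root] exactly-one(true, false) = true
Overall: true → allowed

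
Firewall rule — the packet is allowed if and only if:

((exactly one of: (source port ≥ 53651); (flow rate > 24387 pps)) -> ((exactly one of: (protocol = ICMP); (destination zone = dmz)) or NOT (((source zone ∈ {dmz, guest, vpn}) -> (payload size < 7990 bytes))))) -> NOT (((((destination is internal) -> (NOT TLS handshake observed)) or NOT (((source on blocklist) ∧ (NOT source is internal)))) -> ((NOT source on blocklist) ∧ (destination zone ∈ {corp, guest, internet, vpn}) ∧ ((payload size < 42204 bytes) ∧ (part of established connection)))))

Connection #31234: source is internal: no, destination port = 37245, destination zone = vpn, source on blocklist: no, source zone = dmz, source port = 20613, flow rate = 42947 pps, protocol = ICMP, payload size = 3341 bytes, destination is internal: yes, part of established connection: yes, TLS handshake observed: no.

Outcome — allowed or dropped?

Atomic conditions:
  source port ≥ 53651: 20613 ≥ 53651 is false
  flow rate > 24387 pps: 42947 > 24387 is true
  protocol = ICMP: ICMP == ICMP is true
  destination zone = dmz: vpn == dmz is false
  source zone ∈ {dmz, guest, vpn}: dmz is in the set → true
  payload size < 7990 bytes: 3341 < 7990 is true
  destination is internal: yes → true
  NOT TLS handshake observed: no → true
  source on blocklist: no → false
  NOT source is internal: no → true
  NOT source on blocklist: no → true
  destination zone ∈ {corp, guest, internet, vpn}: vpn is in the set → true
  payload size < 42204 bytes: 3341 < 42204 is true
  part of established connection: yes → true
Combine:
[1.1] exactly-one(false, true) = true
[1.2.1] exactly-one(true, false) = true
[1.2.2.1] true → true = true
[1.2.2] NOT true = false
[1.2] true OR false = true
[1] true → true = true
[2.1.1.1] true → true = true
[2.1.1.2.1] false AND true = false
[2.1.1.2] NOT false = true
[2.1.1] true OR true = true
[2.1.2.3] true AND true = true
[2.1.2] true AND true AND true = true
[2.1] true → true = true
[2] NOT true = false
[root] true → false = false
Overall: false → dropped

Dropped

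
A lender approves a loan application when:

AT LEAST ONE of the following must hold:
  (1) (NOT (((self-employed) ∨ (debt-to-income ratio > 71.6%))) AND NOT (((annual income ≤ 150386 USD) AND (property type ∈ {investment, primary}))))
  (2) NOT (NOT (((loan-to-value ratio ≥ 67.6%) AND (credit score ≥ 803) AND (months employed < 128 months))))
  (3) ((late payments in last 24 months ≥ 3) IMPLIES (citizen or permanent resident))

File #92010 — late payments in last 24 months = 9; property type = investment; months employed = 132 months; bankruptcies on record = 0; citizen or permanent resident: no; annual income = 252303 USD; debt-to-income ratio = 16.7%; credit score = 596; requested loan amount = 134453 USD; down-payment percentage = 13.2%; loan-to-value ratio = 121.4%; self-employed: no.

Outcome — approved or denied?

Approved

Atomic conditions:
  self-employed: no → false
  debt-to-income ratio > 71.6%: 16.7 > 71.6 is false
  annual income ≤ 150386 USD: 252303 ≤ 150386 is false
  property type ∈ {investment, primary}: investment is in the set → true
  loan-to-value ratio ≥ 67.6%: 121.4 ≥ 67.6 is true
  credit score ≥ 803: 596 ≥ 803 is false
  months employed < 128 months: 132 < 128 is false
  late payments in last 24 months ≥ 3: 9 ≥ 3 is true
  citizen or permanent resident: no → false
Combine:
[1.1.1] false OR false = false
[1.1] NOT false = true
[1.2.1] false AND true = false
[1.2] NOT false = true
[1] true AND true = true
[2.1.1] true AND false AND false = false
[2.1] NOT false = true
[2] NOT true = false
[3] true → false = false
[root] true OR false OR false = true
Overall: true → approved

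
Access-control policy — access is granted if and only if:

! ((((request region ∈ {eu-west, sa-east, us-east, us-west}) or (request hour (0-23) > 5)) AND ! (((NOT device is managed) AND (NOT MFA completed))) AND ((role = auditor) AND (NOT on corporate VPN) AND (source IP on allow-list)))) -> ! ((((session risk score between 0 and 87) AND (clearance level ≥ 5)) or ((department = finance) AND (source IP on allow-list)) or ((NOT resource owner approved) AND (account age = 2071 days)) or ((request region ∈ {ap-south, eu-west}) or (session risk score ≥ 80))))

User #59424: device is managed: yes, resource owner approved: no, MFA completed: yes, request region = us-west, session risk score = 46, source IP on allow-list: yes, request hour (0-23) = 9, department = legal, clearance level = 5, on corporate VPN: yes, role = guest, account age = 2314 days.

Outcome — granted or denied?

Atomic conditions:
  request region ∈ {eu-west, sa-east, us-east, us-west}: us-west is in the set → true
  request hour (0-23) > 5: 9 > 5 is true
  NOT device is managed: yes → false
  NOT MFA completed: yes → false
  role = auditor: guest == auditor is false
  NOT on corporate VPN: yes → false
  source IP on allow-list: yes → true
  session risk score between 0 and 87: 46 in [0, 87] is true
  clearance level ≥ 5: 5 ≥ 5 is true
  department = finance: legal == finance is false
  NOT resource owner approved: no → true
  account age = 2071 days: 2314 == 2071 is false
  request region ∈ {ap-south, eu-west}: us-west is not in the set → false
  session risk score ≥ 80: 46 ≥ 80 is false
Combine:
[1.1.1] true OR true = true
[1.1.2.1] false AND false = false
[1.1.2] NOT false = true
[1.1.3] false AND false AND true = false
[1.1] true AND true AND false = false
[1] NOT false = true
[2.1.1] true AND true = true
[2.1.2] false AND true = false
[2.1.3] true AND false = false
[2.1.4] false OR false = false
[2.1] true OR false OR false OR false = true
[2] NOT true = false
[root] true → false = false
Overall: false → denied

Denied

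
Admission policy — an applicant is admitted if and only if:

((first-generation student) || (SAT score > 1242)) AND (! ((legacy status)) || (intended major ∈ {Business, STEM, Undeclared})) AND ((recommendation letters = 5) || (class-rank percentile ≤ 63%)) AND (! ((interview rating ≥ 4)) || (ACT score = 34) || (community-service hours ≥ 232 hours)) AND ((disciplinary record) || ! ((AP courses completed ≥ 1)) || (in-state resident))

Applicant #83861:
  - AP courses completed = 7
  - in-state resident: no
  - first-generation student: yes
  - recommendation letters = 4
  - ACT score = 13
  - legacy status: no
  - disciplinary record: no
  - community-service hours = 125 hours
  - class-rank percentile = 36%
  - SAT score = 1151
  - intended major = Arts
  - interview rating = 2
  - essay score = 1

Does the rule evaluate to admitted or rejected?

Rejected

Atomic conditions:
  first-generation student: yes → true
  SAT score > 1242: 1151 > 1242 is false
  legacy status: no → false
  intended major ∈ {Business, STEM, Undeclared}: Arts is not in the set → false
  recommendation letters = 5: 4 == 5 is false
  class-rank percentile ≤ 63%: 36 ≤ 63 is true
  interview rating ≥ 4: 2 ≥ 4 is false
  ACT score = 34: 13 == 34 is false
  community-service hours ≥ 232 hours: 125 ≥ 232 is false
  disciplinary record: no → false
  AP courses completed ≥ 1: 7 ≥ 1 is true
  in-state resident: no → false
Combine:
[1] true OR false = true
[2.1] NOT false = true
[2] true OR false = true
[3] false OR true = true
[4.1] NOT false = true
[4] true OR false OR false = true
[5.2] NOT true = false
[5] false OR false OR false = false
[root] true AND true AND true AND true AND false = false
Overall: false → rejected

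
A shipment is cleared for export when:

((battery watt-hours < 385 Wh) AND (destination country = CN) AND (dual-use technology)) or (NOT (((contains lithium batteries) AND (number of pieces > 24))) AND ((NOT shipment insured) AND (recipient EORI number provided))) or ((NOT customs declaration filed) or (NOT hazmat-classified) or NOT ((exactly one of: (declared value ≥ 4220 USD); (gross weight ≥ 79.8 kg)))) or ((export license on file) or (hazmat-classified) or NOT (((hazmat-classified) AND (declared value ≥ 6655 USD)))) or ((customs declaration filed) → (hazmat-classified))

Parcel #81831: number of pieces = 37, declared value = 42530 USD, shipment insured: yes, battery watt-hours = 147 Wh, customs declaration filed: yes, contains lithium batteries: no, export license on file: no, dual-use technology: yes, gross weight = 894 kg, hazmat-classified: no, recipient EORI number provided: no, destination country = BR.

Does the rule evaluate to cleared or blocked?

Cleared

Atomic conditions:
  battery watt-hours < 385 Wh: 147 < 385 is true
  destination country = CN: BR == CN is false
  dual-use technology: yes → true
  contains lithium batteries: no → false
  number of pieces > 24: 37 > 24 is true
  NOT shipment insured: yes → false
  recipient EORI number provided: no → false
  NOT customs declaration filed: yes → false
  NOT hazmat-classified: no → true
  declared value ≥ 4220 USD: 42530 ≥ 4220 is true
  gross weight ≥ 79.8 kg: 894 ≥ 79.8 is true
  export license on file: no → false
  hazmat-classified: no → false
  declared value ≥ 6655 USD: 42530 ≥ 6655 is true
  customs declaration filed: yes → true
Combine:
[1] true AND false AND true = false
[2.1.1] false AND true = false
[2.1] NOT false = true
[2.2] false AND false = false
[2] true AND false = false
[3.3.1] exactly-one(true, true) = false
[3.3] NOT false = true
[3] false OR true OR true = true
[4.3.1] false AND true = false
[4.3] NOT false = true
[4] false OR false OR true = true
[5] true → false = false
[root] false OR false OR true OR true OR false = true
Overall: true → cleared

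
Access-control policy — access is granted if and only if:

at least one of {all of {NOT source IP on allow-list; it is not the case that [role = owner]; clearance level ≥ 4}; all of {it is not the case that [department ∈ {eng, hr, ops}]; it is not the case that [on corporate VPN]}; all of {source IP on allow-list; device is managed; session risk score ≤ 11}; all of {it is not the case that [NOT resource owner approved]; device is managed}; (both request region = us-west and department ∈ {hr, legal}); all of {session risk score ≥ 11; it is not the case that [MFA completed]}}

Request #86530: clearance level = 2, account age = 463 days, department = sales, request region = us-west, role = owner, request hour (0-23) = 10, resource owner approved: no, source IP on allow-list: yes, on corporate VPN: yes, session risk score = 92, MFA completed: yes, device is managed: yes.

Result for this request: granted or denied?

Denied

Atomic conditions:
  NOT source IP on allow-list: yes → false
  role = owner: owner == owner is true
  clearance level ≥ 4: 2 ≥ 4 is false
  department ∈ {eng, hr, ops}: sales is not in the set → false
  on corporate VPN: yes → true
  source IP on allow-list: yes → true
  device is managed: yes → true
  session risk score ≤ 11: 92 ≤ 11 is false
  NOT resource owner approved: no → true
  request region = us-west: us-west == us-west is true
  department ∈ {hr, legal}: sales is not in the set → false
  session risk score ≥ 11: 92 ≥ 11 is true
  MFA completed: yes → true
Combine:
[1.2] NOT true = false
[1] false AND false AND false = false
[2.1] NOT false = true
[2.2] NOT true = false
[2] true AND false = false
[3] true AND true AND false = false
[4.1] NOT true = false
[4] false AND true = false
[5] true AND false = false
[6.2] NOT true = false
[6] true AND false = false
[root] false OR false OR false OR false OR false OR false = false
Overall: false → denied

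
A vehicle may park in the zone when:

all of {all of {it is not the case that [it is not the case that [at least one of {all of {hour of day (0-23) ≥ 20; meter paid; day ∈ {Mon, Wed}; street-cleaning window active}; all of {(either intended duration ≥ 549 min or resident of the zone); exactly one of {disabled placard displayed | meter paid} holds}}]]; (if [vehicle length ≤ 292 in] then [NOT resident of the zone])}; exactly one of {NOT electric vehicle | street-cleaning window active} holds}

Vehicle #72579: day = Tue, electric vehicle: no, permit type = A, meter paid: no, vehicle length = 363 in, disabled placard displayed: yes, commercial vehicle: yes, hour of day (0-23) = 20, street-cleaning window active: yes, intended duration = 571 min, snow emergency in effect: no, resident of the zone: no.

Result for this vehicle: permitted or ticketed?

Ticketed

Atomic conditions:
  hour of day (0-23) ≥ 20: 20 ≥ 20 is true
  meter paid: no → false
  day ∈ {Mon, Wed}: Tue is not in the set → false
  street-cleaning window active: yes → true
  intended duration ≥ 549 min: 571 ≥ 549 is true
  resident of the zone: no → false
  disabled placard displayed: yes → true
  vehicle length ≤ 292 in: 363 ≤ 292 is false
  NOT resident of the zone: no → true
  NOT electric vehicle: no → true
Combine:
[1.1.1.1.1] true AND false AND false AND true = false
[1.1.1.1.2.1] true OR false = true
[1.1.1.1.2.2] exactly-one(true, false) = true
[1.1.1.1.2] true AND true = true
[1.1.1.1] false OR true = true
[1.1.1] NOT true = false
[1.1] NOT false = true
[1.2] false → true (antecedent false ⇒ implication holds) = true
[1] true AND true = true
[2] exactly-one(true, true) = false
[root] true AND false = false
Overall: false → ticketed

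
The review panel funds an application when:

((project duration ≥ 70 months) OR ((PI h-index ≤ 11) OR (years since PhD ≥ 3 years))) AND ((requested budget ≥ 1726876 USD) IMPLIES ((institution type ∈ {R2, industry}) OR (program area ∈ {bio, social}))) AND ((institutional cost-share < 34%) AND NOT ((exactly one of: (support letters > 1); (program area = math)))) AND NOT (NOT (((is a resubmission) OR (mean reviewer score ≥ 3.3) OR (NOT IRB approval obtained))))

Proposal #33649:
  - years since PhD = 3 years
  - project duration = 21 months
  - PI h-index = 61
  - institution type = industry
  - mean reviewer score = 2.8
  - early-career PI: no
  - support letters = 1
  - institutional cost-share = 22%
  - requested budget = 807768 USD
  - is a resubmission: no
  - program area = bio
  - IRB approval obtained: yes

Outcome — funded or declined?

Declined

Atomic conditions:
  project duration ≥ 70 months: 21 ≥ 70 is false
  PI h-index ≤ 11: 61 ≤ 11 is false
  years since PhD ≥ 3 years: 3 ≥ 3 is true
  requested budget ≥ 1726876 USD: 807768 ≥ 1726876 is false
  institution type ∈ {R2, industry}: industry is in the set → true
  program area ∈ {bio, social}: bio is in the set → true
  institutional cost-share < 34%: 22 < 34 is true
  support letters > 1: 1 > 1 is false
  program area = math: bio == math is false
  is a resubmission: no → false
  mean reviewer score ≥ 3.3: 2.8 ≥ 3.3 is false
  NOT IRB approval obtained: yes → false
Combine:
[1.2] false OR true = true
[1] false OR true = true
[2.2] true OR true = true
[2] false → true (antecedent false ⇒ implication holds) = true
[3.2.1] exactly-one(false, false) = false
[3.2] NOT false = true
[3] true AND true = true
[4.1.1] false OR false OR false = false
[4.1] NOT false = true
[4] NOT true = false
[root] true AND true AND true AND false = false
Overall: false → declined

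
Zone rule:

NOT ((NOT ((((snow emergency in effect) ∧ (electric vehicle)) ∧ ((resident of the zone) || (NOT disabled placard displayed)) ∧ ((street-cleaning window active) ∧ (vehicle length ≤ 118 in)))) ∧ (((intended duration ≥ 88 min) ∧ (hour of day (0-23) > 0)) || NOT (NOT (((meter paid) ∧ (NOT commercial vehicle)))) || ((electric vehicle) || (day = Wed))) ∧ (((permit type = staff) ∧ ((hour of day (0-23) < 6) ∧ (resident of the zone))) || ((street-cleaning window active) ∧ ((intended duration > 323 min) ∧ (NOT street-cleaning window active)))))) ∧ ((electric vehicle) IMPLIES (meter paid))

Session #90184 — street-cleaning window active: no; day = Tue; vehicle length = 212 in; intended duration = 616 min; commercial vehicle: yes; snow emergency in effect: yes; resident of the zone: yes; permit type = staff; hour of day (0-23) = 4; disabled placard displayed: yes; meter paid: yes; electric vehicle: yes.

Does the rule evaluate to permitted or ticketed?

Atomic conditions:
  snow emergency in effect: yes → true
  electric vehicle: yes → true
  resident of the zone: yes → true
  NOT disabled placard displayed: yes → false
  street-cleaning window active: no → false
  vehicle length ≤ 118 in: 212 ≤ 118 is false
  intended duration ≥ 88 min: 616 ≥ 88 is true
  hour of day (0-23) > 0: 4 > 0 is true
  meter paid: yes → true
  NOT commercial vehicle: yes → false
  day = Wed: Tue == Wed is false
  permit type = staff: staff == staff is true
  hour of day (0-23) < 6: 4 < 6 is true
  intended duration > 323 min: 616 > 323 is true
  NOT street-cleaning window active: no → true
Combine:
[1.1.1.1.1] true AND true = true
[1.1.1.1.2] true OR false = true
[1.1.1.1.3] false AND false = false
[1.1.1.1] true AND true AND false = false
[1.1.1] NOT false = true
[1.1.2.1] true AND true = true
[1.1.2.2.1.1] true AND false = false
[1.1.2.2.1] NOT false = true
[1.1.2.2] NOT true = false
[1.1.2.3] true OR false = true
[1.1.2] true OR false OR true = true
[1.1.3.1.2] true AND true = true
[1.1.3.1] true AND true = true
[1.1.3.2.2] true AND true = true
[1.1.3.2] false AND true = false
[1.1.3] true OR false = true
[1.1] true AND true AND true = true
[1] NOT true = false
[2] true → true = true
[root] false AND true = false
Overall: false → ticketed

Ticketed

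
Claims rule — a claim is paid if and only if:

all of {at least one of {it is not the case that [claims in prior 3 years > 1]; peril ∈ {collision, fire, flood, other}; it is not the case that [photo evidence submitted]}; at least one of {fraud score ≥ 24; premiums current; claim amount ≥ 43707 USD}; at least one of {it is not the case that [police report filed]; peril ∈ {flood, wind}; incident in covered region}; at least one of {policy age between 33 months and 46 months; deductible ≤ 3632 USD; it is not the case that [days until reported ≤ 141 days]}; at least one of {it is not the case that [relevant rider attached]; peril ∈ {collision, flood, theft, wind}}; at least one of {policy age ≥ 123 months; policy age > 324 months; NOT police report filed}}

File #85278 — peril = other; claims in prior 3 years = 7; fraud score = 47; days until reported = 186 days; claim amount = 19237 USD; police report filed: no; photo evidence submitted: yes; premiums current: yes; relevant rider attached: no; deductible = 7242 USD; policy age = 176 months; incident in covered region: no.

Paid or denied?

Atomic conditions:
  claims in prior 3 years > 1: 7 > 1 is true
  peril ∈ {collision, fire, flood, other}: other is in the set → true
  photo evidence submitted: yes → true
  fraud score ≥ 24: 47 ≥ 24 is true
  premiums current: yes → true
  claim amount ≥ 43707 USD: 19237 ≥ 43707 is false
  police report filed: no → false
  peril ∈ {flood, wind}: other is not in the set → false
  incident in covered region: no → false
  policy age between 33 months and 46 months: 176 in [33, 46] is false
  deductible ≤ 3632 USD: 7242 ≤ 3632 is false
  days until reported ≤ 141 days: 186 ≤ 141 is false
  relevant rider attached: no → false
  peril ∈ {collision, flood, theft, wind}: other is not in the set → false
  policy age ≥ 123 months: 176 ≥ 123 is true
  policy age > 324 months: 176 > 324 is false
  NOT police report filed: no → true
Combine:
[1.1] NOT true = false
[1.3] NOT true = false
[1] false OR true OR false = true
[2] true OR true OR false = true
[3.1] NOT false = true
[3] true OR false OR false = true
[4.3] NOT false = true
[4] false OR false OR true = true
[5.1] NOT false = true
[5] true OR false = true
[6] true OR false OR true = true
[root] true AND true AND true AND true AND true AND true = true
Overall: true → paid

Paid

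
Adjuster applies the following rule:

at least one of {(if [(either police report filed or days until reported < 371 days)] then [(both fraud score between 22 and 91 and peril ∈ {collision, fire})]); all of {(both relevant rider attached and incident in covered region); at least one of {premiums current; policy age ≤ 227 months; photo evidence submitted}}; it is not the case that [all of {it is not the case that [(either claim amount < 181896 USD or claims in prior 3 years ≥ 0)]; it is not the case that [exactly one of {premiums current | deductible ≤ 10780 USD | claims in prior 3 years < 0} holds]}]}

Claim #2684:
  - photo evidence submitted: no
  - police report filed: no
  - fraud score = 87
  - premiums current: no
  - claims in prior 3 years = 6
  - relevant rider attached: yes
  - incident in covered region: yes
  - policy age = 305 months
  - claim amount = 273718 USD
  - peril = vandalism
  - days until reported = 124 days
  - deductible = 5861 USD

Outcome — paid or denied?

Paid

Atomic conditions:
  police report filed: no → false
  days until reported < 371 days: 124 < 371 is true
  fraud score between 22 and 91: 87 in [22, 91] is true
  peril ∈ {collision, fire}: vandalism is not in the set → false
  relevant rider attached: yes → true
  incident in covered region: yes → true
  premiums current: no → false
  policy age ≤ 227 months: 305 ≤ 227 is false
  photo evidence submitted: no → false
  claim amount < 181896 USD: 273718 < 181896 is false
  claims in prior 3 years ≥ 0: 6 ≥ 0 is true
  deductible ≤ 10780 USD: 5861 ≤ 10780 is true
  claims in prior 3 years < 0: 6 < 0 is false
Combine:
[1.1] false OR true = true
[1.2] true AND false = false
[1] true → false = false
[2.1] true AND true = true
[2.2] false OR false OR false = false
[2] true AND false = false
[3.1.1.1] false OR true = true
[3.1.1] NOT true = false
[3.1.2.1] exactly-one(false, true, false) = true
[3.1.2] NOT true = false
[3.1] false AND false = false
[3] NOT false = true
[root] false OR false OR true = true
Overall: true → paid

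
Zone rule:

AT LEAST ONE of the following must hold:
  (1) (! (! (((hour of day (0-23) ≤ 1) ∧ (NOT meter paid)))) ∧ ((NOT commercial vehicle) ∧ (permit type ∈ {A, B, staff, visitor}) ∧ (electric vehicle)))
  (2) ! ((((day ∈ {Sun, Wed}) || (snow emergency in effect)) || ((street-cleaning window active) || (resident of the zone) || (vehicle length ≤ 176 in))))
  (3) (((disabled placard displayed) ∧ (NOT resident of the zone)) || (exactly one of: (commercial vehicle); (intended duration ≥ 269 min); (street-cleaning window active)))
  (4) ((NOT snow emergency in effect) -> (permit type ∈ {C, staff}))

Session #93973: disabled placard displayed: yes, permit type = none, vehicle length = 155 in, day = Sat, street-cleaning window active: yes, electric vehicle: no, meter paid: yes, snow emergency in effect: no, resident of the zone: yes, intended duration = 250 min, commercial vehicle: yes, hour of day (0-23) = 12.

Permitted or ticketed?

Atomic conditions:
  hour of day (0-23) ≤ 1: 12 ≤ 1 is false
  NOT meter paid: yes → false
  NOT commercial vehicle: yes → false
  permit type ∈ {A, B, staff, visitor}: none is not in the set → false
  electric vehicle: no → false
  day ∈ {Sun, Wed}: Sat is not in the set → false
  snow emergency in effect: no → false
  street-cleaning window active: yes → true
  resident of the zone: yes → true
  vehicle length ≤ 176 in: 155 ≤ 176 is true
  disabled placard displayed: yes → true
  NOT resident of the zone: yes → false
  commercial vehicle: yes → true
  intended duration ≥ 269 min: 250 ≥ 269 is false
  NOT snow emergency in effect: no → true
  permit type ∈ {C, staff}: none is not in the set → false
Combine:
[1.1.1.1] false AND false = false
[1.1.1] NOT false = true
[1.1] NOT true = false
[1.2] false AND false AND false = false
[1] false AND false = false
[2.1.1] false OR false = false
[2.1.2] true OR true OR true = true
[2.1] false OR true = true
[2] NOT true = false
[3.1] true AND false = false
[3.2] exactly-one(true, false, true) = false
[3] false OR false = false
[4] true → false = false
[root] false OR false OR false OR false = false
Overall: false → ticketed

Ticketed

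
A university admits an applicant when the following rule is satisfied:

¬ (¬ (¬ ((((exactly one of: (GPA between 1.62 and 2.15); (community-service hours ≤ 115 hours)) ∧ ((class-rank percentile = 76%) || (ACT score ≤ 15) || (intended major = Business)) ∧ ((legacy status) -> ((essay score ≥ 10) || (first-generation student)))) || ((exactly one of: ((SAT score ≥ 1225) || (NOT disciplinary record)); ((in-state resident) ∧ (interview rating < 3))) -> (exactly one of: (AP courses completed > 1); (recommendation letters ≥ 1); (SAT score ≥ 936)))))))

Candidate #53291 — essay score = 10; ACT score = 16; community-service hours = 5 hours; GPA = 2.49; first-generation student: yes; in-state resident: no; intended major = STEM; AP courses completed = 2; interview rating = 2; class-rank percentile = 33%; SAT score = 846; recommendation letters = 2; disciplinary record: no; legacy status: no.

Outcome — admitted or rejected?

Atomic conditions:
  GPA between 1.62 and 2.15: 2.49 in [1.62, 2.15] is false
  community-service hours ≤ 115 hours: 5 ≤ 115 is true
  class-rank percentile = 76%: 33 == 76 is false
  ACT score ≤ 15: 16 ≤ 15 is false
  intended major = Business: STEM == Business is false
  legacy status: no → false
  essay score ≥ 10: 10 ≥ 10 is true
  first-generation student: yes → true
  SAT score ≥ 1225: 846 ≥ 1225 is false
  NOT disciplinary record: no → true
  in-state resident: no → false
  interview rating < 3: 2 < 3 is true
  AP courses completed > 1: 2 > 1 is true
  recommendation letters ≥ 1: 2 ≥ 1 is true
  SAT score ≥ 936: 846 ≥ 936 is false
Combine:
[1.1.1.1.1] exactly-one(false, true) = true
[1.1.1.1.2] false OR false OR false = false
[1.1.1.1.3.2] true OR true = true
[1.1.1.1.3] false → true (antecedent false ⇒ implication holds) = true
[1.1.1.1] true AND false AND true = false
[1.1.1.2.1.1] false OR true = true
[1.1.1.2.1.2] false AND true = false
[1.1.1.2.1] exactly-one(true, false) = true
[1.1.1.2.2] exactly-one(true, true, false) = false
[1.1.1.2] true → false = false
[1.1.1] false OR false = false
[1.1] NOT false = true
[1] NOT true = false
[root] NOT false = true
Overall: true → admitted

Admitted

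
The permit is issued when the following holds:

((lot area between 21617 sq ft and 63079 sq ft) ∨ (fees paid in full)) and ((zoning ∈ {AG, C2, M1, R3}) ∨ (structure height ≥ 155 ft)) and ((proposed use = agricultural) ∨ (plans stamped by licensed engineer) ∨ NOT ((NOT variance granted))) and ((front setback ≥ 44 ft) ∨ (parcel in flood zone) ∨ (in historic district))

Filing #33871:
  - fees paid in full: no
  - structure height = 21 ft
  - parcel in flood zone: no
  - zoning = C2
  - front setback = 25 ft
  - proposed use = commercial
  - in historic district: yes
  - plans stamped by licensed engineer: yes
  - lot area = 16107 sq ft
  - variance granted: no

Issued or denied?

Denied

Atomic conditions:
  lot area between 21617 sq ft and 63079 sq ft: 16107 in [21617, 63079] is false
  fees paid in full: no → false
  zoning ∈ {AG, C2, M1, R3}: C2 is in the set → true
  structure height ≥ 155 ft: 21 ≥ 155 is false
  proposed use = agricultural: commercial == agricultural is false
  plans stamped by licensed engineer: yes → true
  NOT variance granted: no → true
  front setback ≥ 44 ft: 25 ≥ 44 is false
  parcel in flood zone: no → false
  in historic district: yes → true
Combine:
[1] false OR false = false
[2] true OR false = true
[3.3] NOT true = false
[3] false OR true OR false = true
[4] false OR false OR true = true
[root] false AND true AND true AND true = false
Overall: false → denied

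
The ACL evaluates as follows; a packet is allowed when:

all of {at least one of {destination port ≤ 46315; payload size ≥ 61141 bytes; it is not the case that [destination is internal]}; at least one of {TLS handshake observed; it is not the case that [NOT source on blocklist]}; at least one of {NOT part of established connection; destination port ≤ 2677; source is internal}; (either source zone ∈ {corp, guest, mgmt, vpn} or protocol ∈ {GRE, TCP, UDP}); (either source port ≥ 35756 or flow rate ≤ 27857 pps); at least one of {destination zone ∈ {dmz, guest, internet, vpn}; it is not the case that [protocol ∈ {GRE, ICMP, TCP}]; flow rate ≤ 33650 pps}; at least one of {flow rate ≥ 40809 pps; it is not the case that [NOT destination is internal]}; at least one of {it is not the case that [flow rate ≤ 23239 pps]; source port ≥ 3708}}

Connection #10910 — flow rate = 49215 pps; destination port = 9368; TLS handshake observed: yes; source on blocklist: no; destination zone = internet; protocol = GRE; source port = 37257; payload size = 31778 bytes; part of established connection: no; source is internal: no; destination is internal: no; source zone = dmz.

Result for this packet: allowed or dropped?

Allowed

Atomic conditions:
  destination port ≤ 46315: 9368 ≤ 46315 is true
  payload size ≥ 61141 bytes: 31778 ≥ 61141 is false
  destination is internal: no → false
  TLS handshake observed: yes → true
  NOT source on blocklist: no → true
  NOT part of established connection: no → true
  destination port ≤ 2677: 9368 ≤ 2677 is false
  source is internal: no → false
  source zone ∈ {corp, guest, mgmt, vpn}: dmz is not in the set → false
  protocol ∈ {GRE, TCP, UDP}: GRE is in the set → true
  source port ≥ 35756: 37257 ≥ 35756 is true
  flow rate ≤ 27857 pps: 49215 ≤ 27857 is false
  destination zone ∈ {dmz, guest, internet, vpn}: internet is in the set → true
  protocol ∈ {GRE, ICMP, TCP}: GRE is in the set → true
  flow rate ≤ 33650 pps: 49215 ≤ 33650 is false
  flow rate ≥ 40809 pps: 49215 ≥ 40809 is true
  NOT destination is internal: no → true
  flow rate ≤ 23239 pps: 49215 ≤ 23239 is false
  source port ≥ 3708: 37257 ≥ 3708 is true
Combine:
[1.3] NOT false = true
[1] true OR false OR true = true
[2.2] NOT true = false
[2] true OR false = true
[3] true OR false OR false = true
[4] false OR true = true
[5] true OR false = true
[6.2] NOT true = false
[6] true OR false OR false = true
[7.2] NOT true = false
[7] true OR false = true
[8.1] NOT false = true
[8] true OR true = true
[root] true AND true AND true AND true AND true AND true AND true AND true = true
Overall: true → allowed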